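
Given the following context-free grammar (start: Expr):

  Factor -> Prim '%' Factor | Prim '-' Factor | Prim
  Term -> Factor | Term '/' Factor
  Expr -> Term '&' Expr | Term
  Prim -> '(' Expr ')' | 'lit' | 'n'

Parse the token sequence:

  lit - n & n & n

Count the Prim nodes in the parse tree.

4

[Expr [Term [Factor [Prim lit] - [Factor [Prim n]]]] & [Expr [Term [Factor [Prim n]]] & [Expr [Term [Factor [Prim n]]]]]]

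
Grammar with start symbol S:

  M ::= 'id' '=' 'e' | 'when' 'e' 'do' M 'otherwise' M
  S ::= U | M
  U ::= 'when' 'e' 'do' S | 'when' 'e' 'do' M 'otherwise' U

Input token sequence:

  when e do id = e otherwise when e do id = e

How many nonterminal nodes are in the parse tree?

6

[S [U when e do [M id = e] otherwise [U when e do [S [M id = e]]]]]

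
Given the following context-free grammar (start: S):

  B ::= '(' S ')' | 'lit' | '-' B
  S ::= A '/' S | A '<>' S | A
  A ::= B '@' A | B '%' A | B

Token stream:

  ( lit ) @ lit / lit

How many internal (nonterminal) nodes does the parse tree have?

[S [A [B ( [S [A [B lit]]] )] @ [A [B lit]]] / [S [A [B lit]]]]

11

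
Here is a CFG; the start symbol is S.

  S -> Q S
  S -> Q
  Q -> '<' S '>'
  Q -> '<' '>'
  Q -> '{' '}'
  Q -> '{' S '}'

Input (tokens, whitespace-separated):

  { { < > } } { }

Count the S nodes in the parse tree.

[S [Q { [S [Q { [S [Q < >]] }]] }] [S [Q { }]]]

4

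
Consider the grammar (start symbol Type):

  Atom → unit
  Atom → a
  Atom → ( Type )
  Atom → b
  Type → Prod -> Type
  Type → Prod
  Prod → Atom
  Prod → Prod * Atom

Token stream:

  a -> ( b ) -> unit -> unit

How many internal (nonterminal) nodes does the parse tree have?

15

[Type [Prod [Atom a]] -> [Type [Prod [Atom ( [Type [Prod [Atom b]]] )]] -> [Type [Prod [Atom unit]] -> [Type [Prod [Atom unit]]]]]]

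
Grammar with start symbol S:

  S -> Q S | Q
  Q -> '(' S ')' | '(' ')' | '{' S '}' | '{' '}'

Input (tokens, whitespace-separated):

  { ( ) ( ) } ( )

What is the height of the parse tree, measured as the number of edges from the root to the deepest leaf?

5

[S [Q { [S [Q ( )] [S [Q ( )]]] }] [S [Q ( )]]]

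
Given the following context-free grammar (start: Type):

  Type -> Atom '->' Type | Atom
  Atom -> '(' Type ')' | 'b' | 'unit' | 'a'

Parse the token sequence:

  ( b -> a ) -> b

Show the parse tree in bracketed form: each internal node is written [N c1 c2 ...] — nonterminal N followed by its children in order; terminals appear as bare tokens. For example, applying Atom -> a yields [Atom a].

[Type [Atom ( [Type [Atom b] -> [Type [Atom a]]] )] -> [Type [Atom b]]]

Type
Atom -> Type
( Type ) -> Type
( Atom -> Type ) -> Type
( b -> Type ) -> Type
( b -> Atom ) -> Type
( b -> a ) -> Type
( b -> a ) -> Atom
( b -> a ) -> b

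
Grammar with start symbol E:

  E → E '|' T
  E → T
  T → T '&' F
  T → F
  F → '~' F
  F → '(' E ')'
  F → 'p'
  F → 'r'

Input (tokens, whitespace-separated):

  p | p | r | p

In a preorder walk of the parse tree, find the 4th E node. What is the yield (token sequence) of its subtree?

p

[E [E [E [E [T [F p]]] | [T [F p]]] | [T [F r]]] | [T [F p]]]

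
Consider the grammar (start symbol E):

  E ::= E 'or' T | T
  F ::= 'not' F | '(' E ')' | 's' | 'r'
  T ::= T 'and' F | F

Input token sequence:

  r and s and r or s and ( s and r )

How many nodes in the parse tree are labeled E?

[E [E [T [T [T [F r]] and [F s]] and [F r]]] or [T [T [F s]] and [F ( [E [T [T [F s]] and [F r]]] )]]]

3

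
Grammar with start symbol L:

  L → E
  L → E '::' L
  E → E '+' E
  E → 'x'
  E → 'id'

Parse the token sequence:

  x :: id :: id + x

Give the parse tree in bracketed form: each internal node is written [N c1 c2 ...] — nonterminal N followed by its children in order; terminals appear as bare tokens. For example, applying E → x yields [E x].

L
E :: L
x :: L
x :: E :: L
x :: id :: L
x :: id :: E
x :: id :: E + E
x :: id :: id + E
x :: id :: id + x

[L [E x] :: [L [E id] :: [L [E [E id] + [E x]]]]]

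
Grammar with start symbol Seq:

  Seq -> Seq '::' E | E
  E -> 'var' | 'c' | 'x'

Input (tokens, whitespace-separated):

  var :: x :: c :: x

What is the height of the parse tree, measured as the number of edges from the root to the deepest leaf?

[Seq [Seq [Seq [Seq [E var]] :: [E x]] :: [E c]] :: [E x]]

5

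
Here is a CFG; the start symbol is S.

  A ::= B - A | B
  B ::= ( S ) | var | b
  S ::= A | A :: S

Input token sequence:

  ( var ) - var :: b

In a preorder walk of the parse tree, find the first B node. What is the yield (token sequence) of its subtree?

( var )

[S [A [B ( [S [A [B var]]] )] - [A [B var]]] :: [S [A [B b]]]]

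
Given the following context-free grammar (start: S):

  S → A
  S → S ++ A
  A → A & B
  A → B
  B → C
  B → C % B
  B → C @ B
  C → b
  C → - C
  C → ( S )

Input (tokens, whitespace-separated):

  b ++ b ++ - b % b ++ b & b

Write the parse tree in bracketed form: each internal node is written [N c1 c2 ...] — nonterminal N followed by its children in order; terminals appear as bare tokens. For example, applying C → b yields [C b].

S
S ++ A
S ++ A ++ A
S ++ A ++ A ++ A
A ++ A ++ A ++ A
B ++ A ++ A ++ A
C ++ A ++ A ++ A
b ++ A ++ A ++ A
b ++ B ++ A ++ A
b ++ C ++ A ++ A
b ++ b ++ A ++ A
b ++ b ++ B ++ A
b ++ b ++ C % B ++ A
b ++ b ++ - C % B ++ A
b ++ b ++ - b % B ++ A
b ++ b ++ - b % C ++ A
b ++ b ++ - b % b ++ A
b ++ b ++ - b % b ++ A & B
b ++ b ++ - b % b ++ B & B
b ++ b ++ - b % b ++ C & B
b ++ b ++ - b % b ++ b & B
b ++ b ++ - b % b ++ b & C
b ++ b ++ - b % b ++ b & b

[S [S [S [S [A [B [C b]]]] ++ [A [B [C b]]]] ++ [A [B [C - [C b]] % [B [C b]]]]] ++ [A [A [B [C b]]] & [B [C b]]]]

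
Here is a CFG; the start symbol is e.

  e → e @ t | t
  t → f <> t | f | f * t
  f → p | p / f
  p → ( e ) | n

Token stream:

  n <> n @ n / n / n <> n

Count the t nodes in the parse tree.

[e [e [t [f [p n]] <> [t [f [p n]]]]] @ [t [f [p n] / [f [p n] / [f [p n]]]] <> [t [f [p n]]]]]

4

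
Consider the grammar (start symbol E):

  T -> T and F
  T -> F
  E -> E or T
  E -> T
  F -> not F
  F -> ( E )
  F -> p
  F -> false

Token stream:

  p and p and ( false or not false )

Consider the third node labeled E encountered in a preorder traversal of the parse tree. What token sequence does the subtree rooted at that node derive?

[E [T [T [T [F p]] and [F p]] and [F ( [E [E [T [F false]]] or [T [F not [F false]]]] )]]]

false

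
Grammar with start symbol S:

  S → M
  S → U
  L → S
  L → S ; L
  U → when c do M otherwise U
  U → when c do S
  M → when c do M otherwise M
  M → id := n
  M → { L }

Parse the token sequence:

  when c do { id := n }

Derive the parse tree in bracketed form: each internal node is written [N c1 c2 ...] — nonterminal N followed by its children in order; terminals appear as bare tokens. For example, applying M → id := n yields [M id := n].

S
U
when c do S
when c do M
when c do { L }
when c do { S }
when c do { M }
when c do { id := n }

[S [U when c do [S [M { [L [S [M id := n]]] }]]]]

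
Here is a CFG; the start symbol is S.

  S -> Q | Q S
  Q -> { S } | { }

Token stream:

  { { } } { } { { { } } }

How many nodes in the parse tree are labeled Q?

6

[S [Q { [S [Q { }]] }] [S [Q { }] [S [Q { [S [Q { [S [Q { }]] }]] }]]]]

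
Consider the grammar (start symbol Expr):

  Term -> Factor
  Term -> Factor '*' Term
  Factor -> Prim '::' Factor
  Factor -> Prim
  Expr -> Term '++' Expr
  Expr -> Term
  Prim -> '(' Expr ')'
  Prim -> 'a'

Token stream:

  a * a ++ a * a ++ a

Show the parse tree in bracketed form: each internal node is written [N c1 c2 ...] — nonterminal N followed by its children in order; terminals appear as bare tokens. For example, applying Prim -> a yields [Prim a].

[Expr [Term [Factor [Prim a]] * [Term [Factor [Prim a]]]] ++ [Expr [Term [Factor [Prim a]] * [Term [Factor [Prim a]]]] ++ [Expr [Term [Factor [Prim a]]]]]]

Expr
Term ++ Expr
Factor * Term ++ Expr
Prim * Term ++ Expr
a * Term ++ Expr
a * Factor ++ Expr
a * Prim ++ Expr
a * a ++ Expr
a * a ++ Term ++ Expr
a * a ++ Factor * Term ++ Expr
a * a ++ Prim * Term ++ Expr
a * a ++ a * Term ++ Expr
a * a ++ a * Factor ++ Expr
a * a ++ a * Prim ++ Expr
a * a ++ a * a ++ Expr
a * a ++ a * a ++ Term
a * a ++ a * a ++ Factor
a * a ++ a * a ++ Prim
a * a ++ a * a ++ a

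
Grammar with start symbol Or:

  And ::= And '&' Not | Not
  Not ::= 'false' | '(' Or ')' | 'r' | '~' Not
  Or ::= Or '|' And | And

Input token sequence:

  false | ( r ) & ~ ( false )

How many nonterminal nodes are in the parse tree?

[Or [Or [And [Not false]]] | [And [And [Not ( [Or [And [Not r]]] )]] & [Not ~ [Not ( [Or [And [Not false]]] )]]]]

15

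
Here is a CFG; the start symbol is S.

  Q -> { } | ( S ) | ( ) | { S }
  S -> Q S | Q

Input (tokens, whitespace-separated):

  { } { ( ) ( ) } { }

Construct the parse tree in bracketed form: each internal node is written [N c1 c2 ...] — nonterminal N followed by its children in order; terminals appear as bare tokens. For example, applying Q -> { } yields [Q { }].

[S [Q { }] [S [Q { [S [Q ( )] [S [Q ( )]]] }] [S [Q { }]]]]

S
Q S
{ } S
{ } Q S
{ } { S } S
{ } { Q S } S
{ } { ( ) S } S
{ } { ( ) Q } S
{ } { ( ) ( ) } S
{ } { ( ) ( ) } Q
{ } { ( ) ( ) } { }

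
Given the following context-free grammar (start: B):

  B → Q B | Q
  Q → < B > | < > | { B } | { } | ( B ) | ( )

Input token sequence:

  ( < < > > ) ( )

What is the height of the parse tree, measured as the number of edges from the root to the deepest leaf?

[B [Q ( [B [Q < [B [Q < >]] >]] )] [B [Q ( )]]]

6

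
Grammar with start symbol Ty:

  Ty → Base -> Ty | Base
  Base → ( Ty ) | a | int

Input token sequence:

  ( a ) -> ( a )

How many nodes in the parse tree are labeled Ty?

[Ty [Base ( [Ty [Base a]] )] -> [Ty [Base ( [Ty [Base a]] )]]]

4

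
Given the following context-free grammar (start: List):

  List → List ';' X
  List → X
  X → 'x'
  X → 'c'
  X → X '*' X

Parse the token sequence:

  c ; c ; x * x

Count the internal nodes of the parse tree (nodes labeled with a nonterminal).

[List [List [List [X c]] ; [X c]] ; [X [X x] * [X x]]]

8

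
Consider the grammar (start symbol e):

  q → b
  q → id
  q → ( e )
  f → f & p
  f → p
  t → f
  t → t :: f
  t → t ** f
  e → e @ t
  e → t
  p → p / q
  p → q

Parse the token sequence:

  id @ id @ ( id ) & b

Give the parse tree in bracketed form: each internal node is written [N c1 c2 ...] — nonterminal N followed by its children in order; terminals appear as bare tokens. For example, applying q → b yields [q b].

[e [e [e [t [f [p [q id]]]]] @ [t [f [p [q id]]]]] @ [t [f [f [p [q ( [e [t [f [p [q id]]]]] )]]] & [p [q b]]]]]

e
e @ t
e @ t @ t
t @ t @ t
f @ t @ t
p @ t @ t
q @ t @ t
id @ t @ t
id @ f @ t
id @ p @ t
id @ q @ t
id @ id @ t
id @ id @ f
id @ id @ f & p
id @ id @ p & p
id @ id @ q & p
id @ id @ ( e ) & p
id @ id @ ( t ) & p
id @ id @ ( f ) & p
id @ id @ ( p ) & p
id @ id @ ( q ) & p
id @ id @ ( id ) & p
id @ id @ ( id ) & q
id @ id @ ( id ) & b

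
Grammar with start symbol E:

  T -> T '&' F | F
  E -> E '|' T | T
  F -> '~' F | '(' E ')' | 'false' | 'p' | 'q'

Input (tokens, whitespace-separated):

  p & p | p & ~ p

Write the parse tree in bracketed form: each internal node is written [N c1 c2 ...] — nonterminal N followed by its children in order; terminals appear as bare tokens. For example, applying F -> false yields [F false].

[E [E [T [T [F p]] & [F p]]] | [T [T [F p]] & [F ~ [F p]]]]

E
E | T
T | T
T & F | T
F & F | T
p & F | T
p & p | T
p & p | T & F
p & p | F & F
p & p | p & F
p & p | p & ~ F
p & p | p & ~ p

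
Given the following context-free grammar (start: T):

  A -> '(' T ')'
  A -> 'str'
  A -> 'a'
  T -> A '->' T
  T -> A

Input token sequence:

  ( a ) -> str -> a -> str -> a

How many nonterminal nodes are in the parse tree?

12

[T [A ( [T [A a]] )] -> [T [A str] -> [T [A a] -> [T [A str] -> [T [A a]]]]]]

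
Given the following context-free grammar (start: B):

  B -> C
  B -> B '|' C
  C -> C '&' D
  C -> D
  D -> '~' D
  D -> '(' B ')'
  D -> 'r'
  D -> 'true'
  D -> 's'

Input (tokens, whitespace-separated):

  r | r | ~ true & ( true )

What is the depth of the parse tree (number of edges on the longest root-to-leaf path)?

[B [B [B [C [D r]]] | [C [D r]]] | [C [C [D ~ [D true]]] & [D ( [B [C [D true]]] )]]]

6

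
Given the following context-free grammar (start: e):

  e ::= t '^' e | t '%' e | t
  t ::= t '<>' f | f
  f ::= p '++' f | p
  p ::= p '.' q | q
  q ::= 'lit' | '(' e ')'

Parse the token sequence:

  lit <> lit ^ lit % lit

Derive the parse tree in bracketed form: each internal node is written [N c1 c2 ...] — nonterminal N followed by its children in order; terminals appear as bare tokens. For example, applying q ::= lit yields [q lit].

e
t ^ e
t <> f ^ e
f <> f ^ e
p <> f ^ e
q <> f ^ e
lit <> f ^ e
lit <> p ^ e
lit <> q ^ e
lit <> lit ^ e
lit <> lit ^ t % e
lit <> lit ^ f % e
lit <> lit ^ p % e
lit <> lit ^ q % e
lit <> lit ^ lit % e
lit <> lit ^ lit % t
lit <> lit ^ lit % f
lit <> lit ^ lit % p
lit <> lit ^ lit % q
lit <> lit ^ lit % lit

[e [t [t [f [p [q lit]]]] <> [f [p [q lit]]]] ^ [e [t [f [p [q lit]]]] % [e [t [f [p [q lit]]]]]]]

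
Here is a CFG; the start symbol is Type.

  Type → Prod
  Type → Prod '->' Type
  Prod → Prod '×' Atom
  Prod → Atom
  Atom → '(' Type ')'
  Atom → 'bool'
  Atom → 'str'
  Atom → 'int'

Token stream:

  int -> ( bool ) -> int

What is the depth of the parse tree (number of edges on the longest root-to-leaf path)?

[Type [Prod [Atom int]] -> [Type [Prod [Atom ( [Type [Prod [Atom bool]]] )]] -> [Type [Prod [Atom int]]]]]

7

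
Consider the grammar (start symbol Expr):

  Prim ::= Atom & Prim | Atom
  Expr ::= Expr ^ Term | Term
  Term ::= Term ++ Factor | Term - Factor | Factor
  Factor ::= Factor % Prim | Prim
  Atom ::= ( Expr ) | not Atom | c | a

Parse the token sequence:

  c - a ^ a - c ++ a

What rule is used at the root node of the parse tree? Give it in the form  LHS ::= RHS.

[Expr [Expr [Term [Term [Factor [Prim [Atom c]]]] - [Factor [Prim [Atom a]]]]] ^ [Term [Term [Term [Factor [Prim [Atom a]]]] - [Factor [Prim [Atom c]]]] ++ [Factor [Prim [Atom a]]]]]

Expr ::= Expr ^ Term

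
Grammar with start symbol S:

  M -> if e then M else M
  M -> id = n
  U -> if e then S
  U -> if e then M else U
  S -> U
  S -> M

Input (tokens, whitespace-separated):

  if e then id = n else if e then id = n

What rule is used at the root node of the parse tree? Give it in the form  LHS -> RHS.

[S [U if e then [M id = n] else [U if e then [S [M id = n]]]]]

S -> U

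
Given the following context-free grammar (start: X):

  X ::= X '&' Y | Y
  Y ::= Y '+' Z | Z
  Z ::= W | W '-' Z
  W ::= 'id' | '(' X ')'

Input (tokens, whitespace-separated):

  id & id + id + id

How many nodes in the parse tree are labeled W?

[X [X [Y [Z [W id]]]] & [Y [Y [Y [Z [W id]]] + [Z [W id]]] + [Z [W id]]]]

4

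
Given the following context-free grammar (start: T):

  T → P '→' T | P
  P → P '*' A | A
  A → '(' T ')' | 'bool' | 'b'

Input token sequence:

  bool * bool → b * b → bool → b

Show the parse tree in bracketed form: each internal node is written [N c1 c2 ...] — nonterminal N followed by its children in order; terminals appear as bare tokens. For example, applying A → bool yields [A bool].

[T [P [P [A bool]] * [A bool]] → [T [P [P [A b]] * [A b]] → [T [P [A bool]] → [T [P [A b]]]]]]

T
P → T
P * A → T
A * A → T
bool * A → T
bool * bool → T
bool * bool → P → T
bool * bool → P * A → T
bool * bool → A * A → T
bool * bool → b * A → T
bool * bool → b * b → T
bool * bool → b * b → P → T
bool * bool → b * b → A → T
bool * bool → b * b → bool → T
bool * bool → b * b → bool → P
bool * bool → b * b → bool → A
bool * bool → b * b → bool → b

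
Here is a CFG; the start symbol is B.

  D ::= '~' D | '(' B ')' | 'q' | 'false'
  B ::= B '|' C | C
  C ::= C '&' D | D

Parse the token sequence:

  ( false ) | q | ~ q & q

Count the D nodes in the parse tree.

6

[B [B [B [C [D ( [B [C [D false]]] )]]] | [C [D q]]] | [C [C [D ~ [D q]]] & [D q]]]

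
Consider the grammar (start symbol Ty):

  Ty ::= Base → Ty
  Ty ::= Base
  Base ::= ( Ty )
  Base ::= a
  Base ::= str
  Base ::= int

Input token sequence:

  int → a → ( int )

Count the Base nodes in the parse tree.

4

[Ty [Base int] → [Ty [Base a] → [Ty [Base ( [Ty [Base int]] )]]]]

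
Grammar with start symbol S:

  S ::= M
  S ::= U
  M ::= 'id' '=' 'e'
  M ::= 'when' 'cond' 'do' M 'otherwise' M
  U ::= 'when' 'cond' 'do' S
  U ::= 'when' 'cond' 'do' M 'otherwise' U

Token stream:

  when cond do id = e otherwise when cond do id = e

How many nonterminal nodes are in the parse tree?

6

[S [U when cond do [M id = e] otherwise [U when cond do [S [M id = e]]]]]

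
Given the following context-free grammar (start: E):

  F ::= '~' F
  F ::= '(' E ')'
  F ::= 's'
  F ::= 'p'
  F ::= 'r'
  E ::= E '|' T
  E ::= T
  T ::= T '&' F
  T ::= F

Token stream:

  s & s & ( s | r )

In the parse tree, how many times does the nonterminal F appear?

[E [T [T [T [F s]] & [F s]] & [F ( [E [E [T [F s]]] | [T [F r]]] )]]]

5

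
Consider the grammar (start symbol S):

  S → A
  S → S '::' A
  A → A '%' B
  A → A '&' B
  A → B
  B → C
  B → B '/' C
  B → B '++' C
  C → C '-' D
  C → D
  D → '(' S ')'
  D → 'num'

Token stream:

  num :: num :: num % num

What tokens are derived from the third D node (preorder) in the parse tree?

num

[S [S [S [A [B [C [D num]]]]] :: [A [B [C [D num]]]]] :: [A [A [B [C [D num]]]] % [B [C [D num]]]]]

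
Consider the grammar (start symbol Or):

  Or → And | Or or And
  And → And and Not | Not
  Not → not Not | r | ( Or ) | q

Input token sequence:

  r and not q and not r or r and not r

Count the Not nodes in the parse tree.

8

[Or [Or [And [And [And [Not r]] and [Not not [Not q]]] and [Not not [Not r]]]] or [And [And [Not r]] and [Not not [Not r]]]]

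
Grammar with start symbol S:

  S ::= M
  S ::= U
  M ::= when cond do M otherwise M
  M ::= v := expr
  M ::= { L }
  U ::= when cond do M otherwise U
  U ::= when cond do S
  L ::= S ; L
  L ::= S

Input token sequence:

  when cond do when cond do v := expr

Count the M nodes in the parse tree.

[S [U when cond do [S [U when cond do [S [M v := expr]]]]]]

1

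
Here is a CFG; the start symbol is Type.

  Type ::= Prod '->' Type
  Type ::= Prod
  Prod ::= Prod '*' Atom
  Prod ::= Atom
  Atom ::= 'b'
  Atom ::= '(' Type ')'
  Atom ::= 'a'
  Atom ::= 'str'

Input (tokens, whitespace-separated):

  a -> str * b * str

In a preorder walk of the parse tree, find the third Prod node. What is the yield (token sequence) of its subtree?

[Type [Prod [Atom a]] -> [Type [Prod [Prod [Prod [Atom str]] * [Atom b]] * [Atom str]]]]

str * b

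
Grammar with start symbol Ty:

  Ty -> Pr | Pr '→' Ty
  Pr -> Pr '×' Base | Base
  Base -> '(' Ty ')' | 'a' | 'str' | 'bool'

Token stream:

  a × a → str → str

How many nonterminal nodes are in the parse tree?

[Ty [Pr [Pr [Base a]] × [Base a]] → [Ty [Pr [Base str]] → [Ty [Pr [Base str]]]]]

11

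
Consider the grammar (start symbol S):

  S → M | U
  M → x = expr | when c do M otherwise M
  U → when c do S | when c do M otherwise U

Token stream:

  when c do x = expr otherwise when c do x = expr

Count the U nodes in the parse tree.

2

[S [U when c do [M x = expr] otherwise [U when c do [S [M x = expr]]]]]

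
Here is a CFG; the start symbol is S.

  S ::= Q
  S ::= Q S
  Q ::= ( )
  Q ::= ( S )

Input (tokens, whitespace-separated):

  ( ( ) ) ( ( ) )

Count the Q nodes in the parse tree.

[S [Q ( [S [Q ( )]] )] [S [Q ( [S [Q ( )]] )]]]

4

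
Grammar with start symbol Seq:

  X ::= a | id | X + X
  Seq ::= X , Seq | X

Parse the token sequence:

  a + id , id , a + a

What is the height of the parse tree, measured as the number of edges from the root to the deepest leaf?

5

[Seq [X [X a] + [X id]] , [Seq [X id] , [Seq [X [X a] + [X a]]]]]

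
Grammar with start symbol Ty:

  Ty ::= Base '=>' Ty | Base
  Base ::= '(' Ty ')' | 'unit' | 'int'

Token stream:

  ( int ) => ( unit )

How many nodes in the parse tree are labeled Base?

4

[Ty [Base ( [Ty [Base int]] )] => [Ty [Base ( [Ty [Base unit]] )]]]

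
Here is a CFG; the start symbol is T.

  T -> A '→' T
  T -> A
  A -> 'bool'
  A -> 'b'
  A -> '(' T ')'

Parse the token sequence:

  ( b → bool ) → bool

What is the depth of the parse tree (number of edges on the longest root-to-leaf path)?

5

[T [A ( [T [A b] → [T [A bool]]] )] → [T [A bool]]]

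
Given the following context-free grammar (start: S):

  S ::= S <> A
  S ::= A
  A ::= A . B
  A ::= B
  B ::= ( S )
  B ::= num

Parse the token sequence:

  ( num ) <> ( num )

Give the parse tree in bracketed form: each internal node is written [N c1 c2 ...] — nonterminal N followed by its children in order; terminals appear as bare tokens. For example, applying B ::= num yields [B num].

[S [S [A [B ( [S [A [B num]]] )]]] <> [A [B ( [S [A [B num]]] )]]]

S
S <> A
A <> A
B <> A
( S ) <> A
( A ) <> A
( B ) <> A
( num ) <> A
( num ) <> B
( num ) <> ( S )
( num ) <> ( A )
( num ) <> ( B )
( num ) <> ( num )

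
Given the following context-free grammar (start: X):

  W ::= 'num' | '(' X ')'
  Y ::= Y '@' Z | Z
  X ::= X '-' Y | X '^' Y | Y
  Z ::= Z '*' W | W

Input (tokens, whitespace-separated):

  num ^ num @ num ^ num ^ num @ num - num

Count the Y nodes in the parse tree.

7

[X [X [X [X [X [Y [Z [W num]]]] ^ [Y [Y [Z [W num]]] @ [Z [W num]]]] ^ [Y [Z [W num]]]] ^ [Y [Y [Z [W num]]] @ [Z [W num]]]] - [Y [Z [W num]]]]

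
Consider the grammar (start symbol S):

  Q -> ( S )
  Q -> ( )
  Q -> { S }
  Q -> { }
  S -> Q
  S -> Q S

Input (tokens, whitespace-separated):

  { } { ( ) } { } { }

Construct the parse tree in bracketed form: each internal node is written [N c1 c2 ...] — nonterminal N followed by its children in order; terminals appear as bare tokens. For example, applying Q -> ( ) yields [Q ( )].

S
Q S
{ } S
{ } Q S
{ } { S } S
{ } { Q } S
{ } { ( ) } S
{ } { ( ) } Q S
{ } { ( ) } { } S
{ } { ( ) } { } Q
{ } { ( ) } { } { }

[S [Q { }] [S [Q { [S [Q ( )]] }] [S [Q { }] [S [Q { }]]]]]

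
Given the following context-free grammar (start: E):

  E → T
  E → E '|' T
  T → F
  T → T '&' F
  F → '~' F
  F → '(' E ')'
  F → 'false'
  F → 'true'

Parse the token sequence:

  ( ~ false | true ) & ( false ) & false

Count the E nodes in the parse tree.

4

[E [T [T [T [F ( [E [E [T [F ~ [F false]]]] | [T [F true]]] )]] & [F ( [E [T [F false]]] )]] & [F false]]]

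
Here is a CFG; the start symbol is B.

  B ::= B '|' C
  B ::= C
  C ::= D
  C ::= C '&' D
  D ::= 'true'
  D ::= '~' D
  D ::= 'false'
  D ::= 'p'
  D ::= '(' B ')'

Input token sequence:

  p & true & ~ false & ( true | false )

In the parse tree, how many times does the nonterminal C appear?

[B [C [C [C [C [D p]] & [D true]] & [D ~ [D false]]] & [D ( [B [B [C [D true]]] | [C [D false]]] )]]]

6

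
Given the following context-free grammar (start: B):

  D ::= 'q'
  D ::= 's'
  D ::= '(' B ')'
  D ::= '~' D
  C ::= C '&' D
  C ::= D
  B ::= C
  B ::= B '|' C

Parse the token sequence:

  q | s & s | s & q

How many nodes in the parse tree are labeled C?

5

[B [B [B [C [D q]]] | [C [C [D s]] & [D s]]] | [C [C [D s]] & [D q]]]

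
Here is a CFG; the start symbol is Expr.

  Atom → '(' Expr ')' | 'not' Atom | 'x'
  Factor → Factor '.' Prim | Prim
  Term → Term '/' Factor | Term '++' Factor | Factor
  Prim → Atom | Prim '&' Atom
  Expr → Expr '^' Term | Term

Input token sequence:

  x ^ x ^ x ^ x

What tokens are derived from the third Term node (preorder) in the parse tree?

x

[Expr [Expr [Expr [Expr [Term [Factor [Prim [Atom x]]]]] ^ [Term [Factor [Prim [Atom x]]]]] ^ [Term [Factor [Prim [Atom x]]]]] ^ [Term [Factor [Prim [Atom x]]]]]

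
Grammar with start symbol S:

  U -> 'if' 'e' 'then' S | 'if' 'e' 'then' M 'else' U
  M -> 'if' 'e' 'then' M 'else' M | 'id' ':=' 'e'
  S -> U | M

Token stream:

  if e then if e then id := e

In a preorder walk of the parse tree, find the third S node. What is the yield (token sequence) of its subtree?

id := e

[S [U if e then [S [U if e then [S [M id := e]]]]]]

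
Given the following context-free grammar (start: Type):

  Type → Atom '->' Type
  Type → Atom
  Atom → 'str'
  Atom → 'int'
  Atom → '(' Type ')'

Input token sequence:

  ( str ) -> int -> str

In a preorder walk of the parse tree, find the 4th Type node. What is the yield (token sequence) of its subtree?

[Type [Atom ( [Type [Atom str]] )] -> [Type [Atom int] -> [Type [Atom str]]]]

str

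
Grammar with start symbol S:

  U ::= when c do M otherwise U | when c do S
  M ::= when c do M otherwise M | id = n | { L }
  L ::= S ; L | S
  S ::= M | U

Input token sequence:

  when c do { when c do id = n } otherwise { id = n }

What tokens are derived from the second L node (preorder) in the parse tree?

[S [M when c do [M { [L [S [U when c do [S [M id = n]]]]] }] otherwise [M { [L [S [M id = n]]] }]]]

id = n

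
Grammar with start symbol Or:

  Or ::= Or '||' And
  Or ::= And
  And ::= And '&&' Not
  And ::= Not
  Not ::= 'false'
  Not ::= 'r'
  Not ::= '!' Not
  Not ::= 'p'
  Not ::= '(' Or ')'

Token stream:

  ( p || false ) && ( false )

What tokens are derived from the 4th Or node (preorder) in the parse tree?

false

[Or [And [And [Not ( [Or [Or [And [Not p]]] || [And [Not false]]] )]] && [Not ( [Or [And [Not false]]] )]]]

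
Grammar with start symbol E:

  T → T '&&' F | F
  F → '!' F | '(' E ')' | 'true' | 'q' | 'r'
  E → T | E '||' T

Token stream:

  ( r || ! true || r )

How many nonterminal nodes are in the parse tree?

13

[E [T [F ( [E [E [E [T [F r]]] || [T [F ! [F true]]]] || [T [F r]]] )]]]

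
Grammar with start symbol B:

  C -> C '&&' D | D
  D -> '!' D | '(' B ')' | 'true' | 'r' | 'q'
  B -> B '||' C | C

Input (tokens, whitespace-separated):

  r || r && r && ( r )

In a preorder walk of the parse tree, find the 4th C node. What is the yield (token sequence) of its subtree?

[B [B [C [D r]]] || [C [C [C [D r]] && [D r]] && [D ( [B [C [D r]]] )]]]

r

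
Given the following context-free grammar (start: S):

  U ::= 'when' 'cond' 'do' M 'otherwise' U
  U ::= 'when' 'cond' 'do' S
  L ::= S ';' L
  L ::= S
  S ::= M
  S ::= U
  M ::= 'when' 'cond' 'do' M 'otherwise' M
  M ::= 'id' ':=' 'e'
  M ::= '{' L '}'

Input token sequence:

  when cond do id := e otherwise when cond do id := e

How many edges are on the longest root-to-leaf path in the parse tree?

5

[S [U when cond do [M id := e] otherwise [U when cond do [S [M id := e]]]]]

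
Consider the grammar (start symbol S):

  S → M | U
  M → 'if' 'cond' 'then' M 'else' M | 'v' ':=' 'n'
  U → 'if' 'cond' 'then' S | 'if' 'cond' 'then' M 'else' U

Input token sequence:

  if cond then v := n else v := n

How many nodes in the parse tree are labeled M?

[S [M if cond then [M v := n] else [M v := n]]]

3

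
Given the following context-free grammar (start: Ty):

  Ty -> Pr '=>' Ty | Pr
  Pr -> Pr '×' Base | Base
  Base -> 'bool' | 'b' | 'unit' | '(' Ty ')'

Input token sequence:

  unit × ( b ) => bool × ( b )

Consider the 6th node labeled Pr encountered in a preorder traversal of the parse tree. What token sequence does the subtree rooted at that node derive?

[Ty [Pr [Pr [Base unit]] × [Base ( [Ty [Pr [Base b]]] )]] => [Ty [Pr [Pr [Base bool]] × [Base ( [Ty [Pr [Base b]]] )]]]]

b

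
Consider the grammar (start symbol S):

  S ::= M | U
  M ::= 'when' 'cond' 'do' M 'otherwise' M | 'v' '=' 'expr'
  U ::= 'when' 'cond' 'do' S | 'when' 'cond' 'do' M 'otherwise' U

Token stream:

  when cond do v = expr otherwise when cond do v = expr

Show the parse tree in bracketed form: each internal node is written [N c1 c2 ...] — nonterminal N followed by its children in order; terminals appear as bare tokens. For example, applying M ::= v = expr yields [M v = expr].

[S [U when cond do [M v = expr] otherwise [U when cond do [S [M v = expr]]]]]

S
U
when cond do M otherwise U
when cond do v = expr otherwise U
when cond do v = expr otherwise when cond do S
when cond do v = expr otherwise when cond do M
when cond do v = expr otherwise when cond do v = expr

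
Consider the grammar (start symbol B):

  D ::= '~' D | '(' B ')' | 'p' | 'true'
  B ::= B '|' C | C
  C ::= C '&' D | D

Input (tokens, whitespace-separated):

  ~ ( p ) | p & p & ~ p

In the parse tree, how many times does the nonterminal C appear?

5

[B [B [C [D ~ [D ( [B [C [D p]]] )]]]] | [C [C [C [D p]] & [D p]] & [D ~ [D p]]]]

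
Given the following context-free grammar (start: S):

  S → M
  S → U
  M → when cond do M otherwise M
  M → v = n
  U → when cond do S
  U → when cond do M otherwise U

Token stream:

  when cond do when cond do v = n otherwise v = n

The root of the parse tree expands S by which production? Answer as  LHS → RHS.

S → U

[S [U when cond do [S [M when cond do [M v = n] otherwise [M v = n]]]]]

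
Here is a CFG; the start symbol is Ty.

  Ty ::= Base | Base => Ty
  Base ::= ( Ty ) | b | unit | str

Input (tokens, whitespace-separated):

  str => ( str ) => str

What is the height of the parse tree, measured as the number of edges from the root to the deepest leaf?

[Ty [Base str] => [Ty [Base ( [Ty [Base str]] )] => [Ty [Base str]]]]

5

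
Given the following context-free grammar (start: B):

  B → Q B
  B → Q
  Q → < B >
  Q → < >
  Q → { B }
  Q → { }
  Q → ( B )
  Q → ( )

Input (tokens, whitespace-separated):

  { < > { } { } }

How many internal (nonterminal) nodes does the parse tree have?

8

[B [Q { [B [Q < >] [B [Q { }] [B [Q { }]]]] }]]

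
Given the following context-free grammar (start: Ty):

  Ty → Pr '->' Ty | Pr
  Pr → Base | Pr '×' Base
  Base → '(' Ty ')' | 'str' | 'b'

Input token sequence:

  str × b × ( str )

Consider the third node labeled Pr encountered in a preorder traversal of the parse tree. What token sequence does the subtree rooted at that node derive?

[Ty [Pr [Pr [Pr [Base str]] × [Base b]] × [Base ( [Ty [Pr [Base str]]] )]]]

str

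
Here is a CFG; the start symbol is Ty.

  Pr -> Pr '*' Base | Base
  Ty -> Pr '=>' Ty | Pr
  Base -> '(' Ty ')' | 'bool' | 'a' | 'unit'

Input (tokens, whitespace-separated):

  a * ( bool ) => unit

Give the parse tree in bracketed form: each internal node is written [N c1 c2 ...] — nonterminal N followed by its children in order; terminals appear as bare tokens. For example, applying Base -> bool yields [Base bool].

[Ty [Pr [Pr [Base a]] * [Base ( [Ty [Pr [Base bool]]] )]] => [Ty [Pr [Base unit]]]]

Ty
Pr => Ty
Pr * Base => Ty
Base * Base => Ty
a * Base => Ty
a * ( Ty ) => Ty
a * ( Pr ) => Ty
a * ( Base ) => Ty
a * ( bool ) => Ty
a * ( bool ) => Pr
a * ( bool ) => Base
a * ( bool ) => unit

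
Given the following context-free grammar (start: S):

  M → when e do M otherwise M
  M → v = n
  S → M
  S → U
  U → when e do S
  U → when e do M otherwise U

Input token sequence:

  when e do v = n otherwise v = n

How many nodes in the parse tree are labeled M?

[S [M when e do [M v = n] otherwise [M v = n]]]

3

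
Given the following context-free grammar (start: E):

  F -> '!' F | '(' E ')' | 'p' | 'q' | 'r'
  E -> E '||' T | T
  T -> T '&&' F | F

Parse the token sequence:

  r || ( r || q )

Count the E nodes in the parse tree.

4

[E [E [T [F r]]] || [T [F ( [E [E [T [F r]]] || [T [F q]]] )]]]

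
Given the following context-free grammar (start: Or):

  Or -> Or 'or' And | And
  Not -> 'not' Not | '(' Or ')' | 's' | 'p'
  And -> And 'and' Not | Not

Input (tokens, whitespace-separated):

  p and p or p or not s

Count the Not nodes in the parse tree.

5

[Or [Or [Or [And [And [Not p]] and [Not p]]] or [And [Not p]]] or [And [Not not [Not s]]]]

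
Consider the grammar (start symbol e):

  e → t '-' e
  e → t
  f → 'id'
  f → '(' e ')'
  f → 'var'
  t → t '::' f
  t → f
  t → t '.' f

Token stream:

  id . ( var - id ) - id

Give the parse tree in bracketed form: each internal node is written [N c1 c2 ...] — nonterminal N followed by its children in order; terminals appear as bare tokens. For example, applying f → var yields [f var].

e
t - e
t . f - e
f . f - e
id . f - e
id . ( e ) - e
id . ( t - e ) - e
id . ( f - e ) - e
id . ( var - e ) - e
id . ( var - t ) - e
id . ( var - f ) - e
id . ( var - id ) - e
id . ( var - id ) - t
id . ( var - id ) - f
id . ( var - id ) - id

[e [t [t [f id]] . [f ( [e [t [f var]] - [e [t [f id]]]] )]] - [e [t [f id]]]]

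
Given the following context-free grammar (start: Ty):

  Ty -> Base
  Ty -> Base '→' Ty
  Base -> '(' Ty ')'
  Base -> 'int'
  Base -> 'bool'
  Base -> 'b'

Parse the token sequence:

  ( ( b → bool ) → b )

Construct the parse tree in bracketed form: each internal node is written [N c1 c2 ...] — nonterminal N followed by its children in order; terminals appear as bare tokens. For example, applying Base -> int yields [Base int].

[Ty [Base ( [Ty [Base ( [Ty [Base b] → [Ty [Base bool]]] )] → [Ty [Base b]]] )]]

Ty
Base
( Ty )
( Base → Ty )
( ( Ty ) → Ty )
( ( Base → Ty ) → Ty )
( ( b → Ty ) → Ty )
( ( b → Base ) → Ty )
( ( b → bool ) → Ty )
( ( b → bool ) → Base )
( ( b → bool ) → b )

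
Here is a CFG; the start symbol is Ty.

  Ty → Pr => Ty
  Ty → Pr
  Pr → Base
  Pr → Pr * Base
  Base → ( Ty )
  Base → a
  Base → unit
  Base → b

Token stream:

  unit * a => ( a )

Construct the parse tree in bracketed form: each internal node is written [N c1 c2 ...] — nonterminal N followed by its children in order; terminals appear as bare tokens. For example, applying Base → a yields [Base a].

[Ty [Pr [Pr [Base unit]] * [Base a]] => [Ty [Pr [Base ( [Ty [Pr [Base a]]] )]]]]

Ty
Pr => Ty
Pr * Base => Ty
Base * Base => Ty
unit * Base => Ty
unit * a => Ty
unit * a => Pr
unit * a => Base
unit * a => ( Ty )
unit * a => ( Pr )
unit * a => ( Base )
unit * a => ( a )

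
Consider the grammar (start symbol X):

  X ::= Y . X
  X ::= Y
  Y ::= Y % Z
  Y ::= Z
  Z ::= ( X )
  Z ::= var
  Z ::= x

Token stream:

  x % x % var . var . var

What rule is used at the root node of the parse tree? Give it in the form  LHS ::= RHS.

X ::= Y . X

[X [Y [Y [Y [Z x]] % [Z x]] % [Z var]] . [X [Y [Z var]] . [X [Y [Z var]]]]]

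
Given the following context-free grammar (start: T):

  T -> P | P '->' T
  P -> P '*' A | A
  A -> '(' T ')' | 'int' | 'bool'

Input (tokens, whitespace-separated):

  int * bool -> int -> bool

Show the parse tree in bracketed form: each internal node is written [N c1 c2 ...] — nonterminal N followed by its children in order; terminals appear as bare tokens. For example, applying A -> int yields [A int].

T
P -> T
P * A -> T
A * A -> T
int * A -> T
int * bool -> T
int * bool -> P -> T
int * bool -> A -> T
int * bool -> int -> T
int * bool -> int -> P
int * bool -> int -> A
int * bool -> int -> bool

[T [P [P [A int]] * [A bool]] -> [T [P [A int]] -> [T [P [A bool]]]]]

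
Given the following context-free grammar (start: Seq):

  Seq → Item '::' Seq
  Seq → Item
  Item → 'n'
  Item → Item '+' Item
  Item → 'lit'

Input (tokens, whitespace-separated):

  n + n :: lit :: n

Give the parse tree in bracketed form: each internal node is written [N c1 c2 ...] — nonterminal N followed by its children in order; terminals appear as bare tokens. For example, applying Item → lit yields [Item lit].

[Seq [Item [Item n] + [Item n]] :: [Seq [Item lit] :: [Seq [Item n]]]]

Seq
Item :: Seq
Item + Item :: Seq
n + Item :: Seq
n + n :: Seq
n + n :: Item :: Seq
n + n :: lit :: Seq
n + n :: lit :: Item
n + n :: lit :: n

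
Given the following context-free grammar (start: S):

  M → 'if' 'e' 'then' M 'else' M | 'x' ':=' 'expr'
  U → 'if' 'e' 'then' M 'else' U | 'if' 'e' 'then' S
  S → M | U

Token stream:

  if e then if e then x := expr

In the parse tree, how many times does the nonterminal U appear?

[S [U if e then [S [U if e then [S [M x := expr]]]]]]

2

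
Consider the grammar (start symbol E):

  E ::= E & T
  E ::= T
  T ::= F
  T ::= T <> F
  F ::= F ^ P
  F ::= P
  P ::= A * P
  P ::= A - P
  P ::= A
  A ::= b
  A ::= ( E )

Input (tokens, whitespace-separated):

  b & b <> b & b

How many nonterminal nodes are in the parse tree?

19

[E [E [E [T [F [P [A b]]]]] & [T [T [F [P [A b]]]] <> [F [P [A b]]]]] & [T [F [P [A b]]]]]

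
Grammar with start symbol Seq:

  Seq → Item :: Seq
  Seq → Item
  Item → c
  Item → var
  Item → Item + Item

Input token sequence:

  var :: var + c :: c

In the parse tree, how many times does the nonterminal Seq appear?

3

[Seq [Item var] :: [Seq [Item [Item var] + [Item c]] :: [Seq [Item c]]]]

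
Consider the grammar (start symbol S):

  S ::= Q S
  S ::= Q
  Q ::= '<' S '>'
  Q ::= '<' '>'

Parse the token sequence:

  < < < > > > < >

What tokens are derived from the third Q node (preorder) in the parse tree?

[S [Q < [S [Q < [S [Q < >]] >]] >] [S [Q < >]]]

< >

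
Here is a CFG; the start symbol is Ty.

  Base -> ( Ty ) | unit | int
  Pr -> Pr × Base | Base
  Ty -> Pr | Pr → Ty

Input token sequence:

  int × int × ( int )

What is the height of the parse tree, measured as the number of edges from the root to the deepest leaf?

6

[Ty [Pr [Pr [Pr [Base int]] × [Base int]] × [Base ( [Ty [Pr [Base int]]] )]]]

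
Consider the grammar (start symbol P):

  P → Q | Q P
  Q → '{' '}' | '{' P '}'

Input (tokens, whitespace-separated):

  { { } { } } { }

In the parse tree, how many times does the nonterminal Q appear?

[P [Q { [P [Q { }] [P [Q { }]]] }] [P [Q { }]]]

4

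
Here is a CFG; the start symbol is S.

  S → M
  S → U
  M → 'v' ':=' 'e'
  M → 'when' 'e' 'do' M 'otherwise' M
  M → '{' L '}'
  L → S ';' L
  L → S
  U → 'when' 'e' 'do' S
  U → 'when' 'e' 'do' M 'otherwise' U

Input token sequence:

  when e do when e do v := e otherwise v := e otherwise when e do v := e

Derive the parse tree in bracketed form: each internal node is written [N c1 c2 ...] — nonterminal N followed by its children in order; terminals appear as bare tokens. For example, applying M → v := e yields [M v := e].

[S [U when e do [M when e do [M v := e] otherwise [M v := e]] otherwise [U when e do [S [M v := e]]]]]

S
U
when e do M otherwise U
when e do when e do M otherwise M otherwise U
when e do when e do v := e otherwise M otherwise U
when e do when e do v := e otherwise v := e otherwise U
when e do when e do v := e otherwise v := e otherwise when e do S
when e do when e do v := e otherwise v := e otherwise when e do M
when e do when e do v := e otherwise v := e otherwise when e do v := e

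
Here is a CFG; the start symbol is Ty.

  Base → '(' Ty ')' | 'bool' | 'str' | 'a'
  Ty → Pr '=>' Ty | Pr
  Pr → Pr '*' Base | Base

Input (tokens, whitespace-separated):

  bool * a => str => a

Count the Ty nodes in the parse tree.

3

[Ty [Pr [Pr [Base bool]] * [Base a]] => [Ty [Pr [Base str]] => [Ty [Pr [Base a]]]]]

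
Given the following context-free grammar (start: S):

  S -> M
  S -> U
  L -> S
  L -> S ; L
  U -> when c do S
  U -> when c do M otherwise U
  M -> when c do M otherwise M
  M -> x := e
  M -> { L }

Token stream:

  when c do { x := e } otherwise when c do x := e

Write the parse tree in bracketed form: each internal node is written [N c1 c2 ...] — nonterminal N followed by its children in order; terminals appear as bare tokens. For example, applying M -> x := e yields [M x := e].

[S [U when c do [M { [L [S [M x := e]]] }] otherwise [U when c do [S [M x := e]]]]]

S
U
when c do M otherwise U
when c do { L } otherwise U
when c do { S } otherwise U
when c do { M } otherwise U
when c do { x := e } otherwise U
when c do { x := e } otherwise when c do S
when c do { x := e } otherwise when c do M
when c do { x := e } otherwise when c do x := e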